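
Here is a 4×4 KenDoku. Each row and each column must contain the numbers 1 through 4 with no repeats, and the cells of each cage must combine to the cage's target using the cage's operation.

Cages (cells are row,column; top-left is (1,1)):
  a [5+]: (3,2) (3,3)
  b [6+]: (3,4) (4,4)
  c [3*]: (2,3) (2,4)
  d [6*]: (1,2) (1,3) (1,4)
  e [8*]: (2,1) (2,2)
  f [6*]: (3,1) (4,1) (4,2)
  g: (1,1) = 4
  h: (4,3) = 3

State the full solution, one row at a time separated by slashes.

4 3 2 1 / 2 4 1 3 / 3 1 4 2 / 1 2 3 4

Cage g is given, leaving (1,1) = 4.
Column 1 now contains 4; hence (2,1) = 2.
Row 2 now contains 2, leaving (2,2) = 4.
H is a freebie, leaving (4,3) = 3.
Column 3 now contains 3, leaving (2,3) = 1.
The two cells of cage c must have product 3, so (2,4) = 3.
Cage f has product 6, leaving (3,1) = 3.
3 is placed in row 3, which forces (3,2) = 1.
Row 4 already has 3, leaving (4,1) = 1.
Cage f has product 6, which forces (4,2) = 2.
2 is placed in row 4, which forces (4,4) = 4.
Column 2 already has 2, so (1,2) = 3.
Column 3 now contains 1, so (1,3) = 2.
Cage d needs product 6; hence (1,4) = 1.
Cage a needs two cells with sum 5, leaving (3,3) = 4.
Column 4 already has 4, which forces (3,4) = 2.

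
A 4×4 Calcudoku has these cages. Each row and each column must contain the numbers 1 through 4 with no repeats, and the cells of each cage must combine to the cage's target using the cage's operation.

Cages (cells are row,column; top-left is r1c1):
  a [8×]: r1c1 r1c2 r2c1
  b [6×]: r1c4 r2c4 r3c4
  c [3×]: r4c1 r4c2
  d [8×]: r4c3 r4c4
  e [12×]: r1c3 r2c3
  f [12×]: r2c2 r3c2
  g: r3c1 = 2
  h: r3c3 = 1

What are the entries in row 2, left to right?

Cage g is a single given cell, which forces r3c1 = 2.
H is a freebie, so r3c3 = 1.
1 is placed in row 3, leaving r3c4 = 3.
Cage a needs product 8, which forces r1c2 = 2.
Row 1 now contains 2, which forces r1c4 = 1.
Cage f needs two cells with product 12, leaving r2c2 = 3.
Row 2 now contains 3; hence r2c3 = 4.
Column 4 now contains 1; hence r2c4 = 2.
Row 3 already has 3, leaving r3c2 = 4.
3 is placed in column 2, so r4c2 = 1.
Column 3 now contains 4, which forces r4c3 = 2.
2 is placed in column 4, which forces r4c4 = 4.
Row 1 already has 1, leaving r1c1 = 4.
Column 3 now contains 4, so r1c3 = 3.
4 is placed in row 2, which forces r2c1 = 1.
1 is placed in row 4; hence r4c1 = 3.
Completed grid: 4 2 3 1 / 1 3 4 2 / 2 4 1 3 / 3 1 2 4.

1 3 4 2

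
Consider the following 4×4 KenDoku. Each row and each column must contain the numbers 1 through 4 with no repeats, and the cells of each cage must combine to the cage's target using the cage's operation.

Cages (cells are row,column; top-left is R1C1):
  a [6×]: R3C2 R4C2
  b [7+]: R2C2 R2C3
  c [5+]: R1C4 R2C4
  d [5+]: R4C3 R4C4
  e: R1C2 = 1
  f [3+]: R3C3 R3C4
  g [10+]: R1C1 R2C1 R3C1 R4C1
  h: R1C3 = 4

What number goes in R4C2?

2

Cage e is a single given cell, so R1C2 = 1.
H is a freebie, which forces R1C3 = 4.
4 is placed in column 3, so R2C3 = 3.
The two cells of cage c must have sum 5; hence R1C4 = 3.
Row 2 now contains 3; hence R2C2 = 4.
Cage c needs two cells with sum 5, leaving R2C4 = 2.
2 is placed in column 4, so R3C4 = 1.
Column 4 now contains 3, leaving R4C4 = 4.
Row 1 now contains 3, so R1C1 = 2.
2 is placed in row 2, leaving R2C1 = 1.
Cage g has sum 10; hence R3C1 = 4.
1 is placed in row 3, leaving R3C3 = 2.
The 4 cells of cage g must have sum 10, leaving R4C1 = 3.
Row 4 now contains 3, leaving R4C2 = 2.
The two cells of cage d must have sum 5; hence R4C3 = 1.
Row 3 now contains 2; hence R3C2 = 3.
Filled in: 2 1 4 3 / 1 4 3 2 / 4 3 2 1 / 3 2 1 4.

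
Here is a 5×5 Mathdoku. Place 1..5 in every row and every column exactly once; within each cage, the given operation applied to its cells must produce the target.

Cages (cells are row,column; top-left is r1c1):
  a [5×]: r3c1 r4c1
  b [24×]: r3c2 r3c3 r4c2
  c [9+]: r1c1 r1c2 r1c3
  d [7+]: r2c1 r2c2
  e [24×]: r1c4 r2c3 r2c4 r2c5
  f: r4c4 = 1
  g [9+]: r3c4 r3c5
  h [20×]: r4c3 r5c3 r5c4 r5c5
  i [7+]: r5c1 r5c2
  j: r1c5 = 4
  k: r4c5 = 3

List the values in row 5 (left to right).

Cage j is given, which forces r1c5 = 4.
Column 5 already has 4, so r3c5 = 5.
Cage f is a single given cell, which forces r4c4 = 1.
Cage k is a single given cell, leaving r4c5 = 3.
Row 3 now contains 5, so r3c1 = 1.
Row 3 now contains 5, leaving r3c4 = 4.
Row 4 now contains 1; hence r4c1 = 5.
Row 4 now contains 1; hence r4c3 = 2.
Column 1 already has 5, leaving r1c1 = 3.
3 is placed in row 1; hence r1c4 = 2.
The 4 cells of cage e must have product 24, so r2c3 = 4.
Column 4 now contains 2, which forces r2c4 = 3.
Cage e needs product 24, so r2c5 = 1.
The 3 cells of cage b must have product 24, so r3c2 = 2.
Column 3 now contains 2, so r3c3 = 3.
2 is placed in row 4, leaving r4c2 = 4.
Column 4 now contains 2; hence r5c4 = 5.
1 is placed in column 5; hence r5c5 = 2.
Row 2 now contains 4, which forces r2c1 = 2.
Row 2 already has 3, which forces r2c2 = 5.
Row 5 now contains 2; hence r5c1 = 4.
Row 5 already has 5, which forces r5c2 = 3.
Row 5 already has 5, so r5c3 = 1.
Column 2 already has 5; hence r1c2 = 1.
Column 3 already has 1, so r1c3 = 5.
Filled in: 3 1 5 2 4 / 2 5 4 3 1 / 1 2 3 4 5 / 5 4 2 1 3 / 4 3 1 5 2.

4 3 1 5 2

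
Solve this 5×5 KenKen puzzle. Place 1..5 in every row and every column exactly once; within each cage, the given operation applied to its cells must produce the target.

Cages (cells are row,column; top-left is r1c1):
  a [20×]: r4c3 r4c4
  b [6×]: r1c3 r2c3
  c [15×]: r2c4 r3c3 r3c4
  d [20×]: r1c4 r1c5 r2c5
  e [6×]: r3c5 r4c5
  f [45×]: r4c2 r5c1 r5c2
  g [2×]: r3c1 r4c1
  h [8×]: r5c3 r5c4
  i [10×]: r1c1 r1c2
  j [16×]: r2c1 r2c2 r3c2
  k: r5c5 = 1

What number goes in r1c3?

The 3 cells of cage f must have product 45; hence r4c2 = 3.
3 is placed in row 4; hence r4c5 = 2.
Cage f needs product 45, leaving r5c1 = 3.
The 3 cells of cage f must have product 45, which forces r5c2 = 5.
K is a freebie, leaving r5c5 = 1.
The two cells of cage i must have product 10, which forces r1c1 = 5.
5 is placed in column 2; hence r1c2 = 2.
2 is placed in row 1, leaving r1c3 = 3.
The 3 cells of cage d must have product 20, leaving r1c4 = 1.
5 is placed in row 1, leaving r1c5 = 4.
Column 3 already has 3; hence r2c3 = 2.
Column 5 already has 4, which forces r2c5 = 5.
Cage g's pair has product 2, leaving r3c1 = 2.
Column 2 already has 2; hence r3c2 = 4.
Column 5 now contains 2; hence r3c5 = 3.
Row 4 already has 2; hence r4c1 = 1.
2 is placed in column 3; hence r5c3 = 4.
Row 5 now contains 4, so r5c4 = 2.
Row 2 already has 2, so r2c1 = 4.
Column 2 already has 4, leaving r2c2 = 1.
5 is placed in row 2, so r2c4 = 3.
The 3 cells of cage c must have product 15, so r3c3 = 1.
Row 3 already has 3, so r3c4 = 5.
Column 3 already has 4, which forces r4c3 = 5.
Cage a's pair has product 20, leaving r4c4 = 4.
Completed grid: 5 2 3 1 4 / 4 1 2 3 5 / 2 4 1 5 3 / 1 3 5 4 2 / 3 5 4 2 1.

3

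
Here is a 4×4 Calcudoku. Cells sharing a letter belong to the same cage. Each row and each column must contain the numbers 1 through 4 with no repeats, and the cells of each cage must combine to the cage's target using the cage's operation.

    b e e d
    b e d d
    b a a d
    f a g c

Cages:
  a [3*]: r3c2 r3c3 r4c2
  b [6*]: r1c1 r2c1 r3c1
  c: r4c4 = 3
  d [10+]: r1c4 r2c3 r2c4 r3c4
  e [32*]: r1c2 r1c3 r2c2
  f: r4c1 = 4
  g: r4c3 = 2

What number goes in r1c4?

1

Cage e has product 32, leaving r1c2 = 2.
Cage e has product 32, which forces r1c3 = 4.
Cage e needs product 32, leaving r2c2 = 4.
The 3 cells of cage a must have product 3; hence r3c2 = 3.
Cage a has product 3; hence r3c3 = 1.
F is a freebie; hence r4c1 = 4.
Cage a has product 3, so r4c2 = 1.
Cage g is given, so r4c3 = 2.
Cage c is a single given cell, which forces r4c4 = 3.
Column 4 now contains 3; hence r1c4 = 1.
Column 3 now contains 2, so r2c3 = 3.
Cage d has sum 10, so r2c4 = 2.
Row 3 now contains 1; hence r3c1 = 2.
The 4 cells of cage d must have sum 10; hence r3c4 = 4.
1 is placed in row 1, which forces r1c1 = 3.
Row 2 already has 3, so r2c1 = 1.
Filled in: 3 2 4 1 / 1 4 3 2 / 2 3 1 4 / 4 1 2 3.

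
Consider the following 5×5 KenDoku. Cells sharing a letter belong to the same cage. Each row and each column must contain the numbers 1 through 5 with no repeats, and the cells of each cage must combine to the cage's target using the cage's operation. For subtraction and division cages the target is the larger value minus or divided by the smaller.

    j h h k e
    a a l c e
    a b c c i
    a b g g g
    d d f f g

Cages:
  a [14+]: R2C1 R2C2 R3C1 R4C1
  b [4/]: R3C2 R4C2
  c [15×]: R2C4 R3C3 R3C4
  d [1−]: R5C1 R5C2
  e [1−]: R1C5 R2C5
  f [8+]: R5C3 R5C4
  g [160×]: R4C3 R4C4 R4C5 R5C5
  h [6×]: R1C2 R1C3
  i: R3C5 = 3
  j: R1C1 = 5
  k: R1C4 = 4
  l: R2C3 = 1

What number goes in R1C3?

2

Cage j is a single given cell; hence R1C1 = 5.
K is a freebie, which forces R1C4 = 4.
Cage l is given, leaving R2C3 = 1.
Cage i is a single given cell, so R3C5 = 3.
The 4 cells of cage g must have product 160, leaving R5C5 = 4.
The two cells of cage e must have difference 1; hence R1C5 = 1.
Cage a needs sum 14, which forces R2C2 = 5.
The 3 cells of cage c must have product 15, leaving R2C4 = 3.
Cage e's pair has difference 1, which forces R2C5 = 2.
Row 3 now contains 3, leaving R3C3 = 5.
Cage c needs product 15, leaving R3C4 = 1.
Cage g has product 160, leaving R4C3 = 4.
Column 5 now contains 2, so R4C5 = 5.
Column 3 now contains 5, which forces R5C3 = 3.
Column 4 now contains 3, leaving R5C4 = 5.
The two cells of cage h must have product 6, which forces R1C2 = 3.
Column 3 now contains 3; hence R1C3 = 2.
Row 2 now contains 2; hence R2C1 = 4.
The 4 cells of cage a must have sum 14, which forces R3C1 = 2.
Row 3 already has 1, leaving R3C2 = 4.
Cage a needs sum 14; hence R4C1 = 3.
Row 4 already has 4, which forces R4C2 = 1.
5 is placed in row 4; hence R4C4 = 2.
Column 1 now contains 2, leaving R5C1 = 1.
Column 2 already has 1; hence R5C2 = 2.
The full grid is 5 3 2 4 1 / 4 5 1 3 2 / 2 4 5 1 3 / 3 1 4 2 5 / 1 2 3 5 4.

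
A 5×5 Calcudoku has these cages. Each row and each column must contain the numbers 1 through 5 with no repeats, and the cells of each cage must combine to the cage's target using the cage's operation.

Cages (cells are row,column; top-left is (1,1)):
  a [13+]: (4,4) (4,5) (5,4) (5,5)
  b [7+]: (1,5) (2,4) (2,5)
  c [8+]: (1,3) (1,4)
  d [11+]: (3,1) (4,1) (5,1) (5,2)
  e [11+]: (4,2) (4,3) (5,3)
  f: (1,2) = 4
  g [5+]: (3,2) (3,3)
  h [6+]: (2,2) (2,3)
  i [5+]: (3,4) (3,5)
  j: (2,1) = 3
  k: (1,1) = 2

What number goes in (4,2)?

2

Cage k is given, which forces (1,1) = 2.
F is a freebie, so (1,2) = 4.
J is a freebie, so (2,1) = 3.
Cage b has sum 7, leaving (1,5) = 1.
Cage d has sum 11, so (5,2) = 1.
Row 3 needs a 5, and only (3,1) is open for it.
The 4 cells of cage d must have sum 11, which forces (4,1) = 1.
Column 1 now contains 5; hence (5,1) = 4.
In row 3, 1 can only go at (3,4), so (3,4) = 1.
Cage i needs two cells with sum 5, so (3,5) = 4.
Cage b needs sum 7, so (2,4) = 4.
4 is placed in column 5; hence (2,5) = 2.
Row 2 already has 2, so (2,2) = 5.
4 is placed in row 2, so (2,3) = 1.
Row 4 needs a 4, and only (4,3) is open for it.
Cage e has sum 11, so (4,2) = 2.
Row 4 already has 2; hence (4,4) = 3.
Row 4 already has 3, so (4,5) = 5.
Cage e needs sum 11, leaving (5,3) = 5.
Column 4 now contains 3; hence (5,4) = 2.
5 is placed in column 5; hence (5,5) = 3.
5 is placed in column 3; hence (1,3) = 3.
Column 4 now contains 3, which forces (1,4) = 5.
Column 2 already has 2, which forces (3,2) = 3.
Cage g needs two cells with sum 5; hence (3,3) = 2.
Filled in: 2 4 3 5 1 / 3 5 1 4 2 / 5 3 2 1 4 / 1 2 4 3 5 / 4 1 5 2 3.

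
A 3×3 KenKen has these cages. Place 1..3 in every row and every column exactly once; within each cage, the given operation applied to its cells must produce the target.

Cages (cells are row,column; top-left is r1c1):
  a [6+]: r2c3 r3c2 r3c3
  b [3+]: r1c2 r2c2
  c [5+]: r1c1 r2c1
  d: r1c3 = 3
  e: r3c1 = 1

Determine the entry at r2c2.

Cage d is a single given cell, so r1c3 = 3.
Cage e is given, leaving r3c1 = 1.
1 is placed in row 3, which forces r3c3 = 2.
Row 1 now contains 3, leaving r1c1 = 2.
Row 1 now contains 2, which forces r1c2 = 1.
The two cells of cage c must have sum 5; hence r2c1 = 3.
1 is placed in column 2, so r2c2 = 2.
Column 3 already has 2; hence r2c3 = 1.
Row 3 already has 2, so r3c2 = 3.
Completed grid: 2 1 3 / 3 2 1 / 1 3 2.

2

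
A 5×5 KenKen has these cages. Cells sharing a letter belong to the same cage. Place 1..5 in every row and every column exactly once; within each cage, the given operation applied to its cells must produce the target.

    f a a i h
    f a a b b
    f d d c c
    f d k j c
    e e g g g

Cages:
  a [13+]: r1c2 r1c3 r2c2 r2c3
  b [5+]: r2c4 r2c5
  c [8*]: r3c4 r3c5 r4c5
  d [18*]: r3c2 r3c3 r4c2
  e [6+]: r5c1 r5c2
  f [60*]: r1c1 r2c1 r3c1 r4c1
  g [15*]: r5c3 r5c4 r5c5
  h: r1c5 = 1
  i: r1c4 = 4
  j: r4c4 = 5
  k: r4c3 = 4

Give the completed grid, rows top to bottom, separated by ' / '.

3 5 2 4 1 / 4 1 5 2 3 / 5 2 3 1 4 / 1 3 4 5 2 / 2 4 1 3 5

Cage i is given, which forces r1c4 = 4.
Cage h is given, which forces r1c5 = 1.
The 3 cells of cage d must have product 18, so r3c2 = 2.
Cage d has product 18, so r3c3 = 3.
Row 3 already has 2, which forces r3c4 = 1.
Row 3 already has 2, which forces r3c5 = 4.
Cage d has product 18, so r4c2 = 3.
K is a freebie, which forces r4c3 = 4.
Cage j is given, so r4c4 = 5.
4 is placed in column 5, so r4c5 = 2.
Column 4 now contains 5, which forces r5c4 = 3.
Row 5 now contains 3; hence r5c5 = 5.
Cage f needs product 60, so r1c1 = 3.
Column 2 already has 3; hence r1c2 = 5.
The 4 cells of cage a must have sum 13, so r1c3 = 2.
The 4 cells of cage f must have product 60; hence r2c1 = 4.
Cage a needs sum 13; hence r2c2 = 1.
Cage a has sum 13; hence r2c3 = 5.
Column 4 now contains 3, which forces r2c4 = 2.
Column 5 now contains 2, leaving r2c5 = 3.
Row 3 now contains 4; hence r3c1 = 5.
5 is placed in row 4, so r4c1 = 1.
Cage e's pair has sum 6, so r5c1 = 2.
The two cells of cage e must have sum 6, leaving r5c2 = 4.
Row 5 already has 5, so r5c3 = 1.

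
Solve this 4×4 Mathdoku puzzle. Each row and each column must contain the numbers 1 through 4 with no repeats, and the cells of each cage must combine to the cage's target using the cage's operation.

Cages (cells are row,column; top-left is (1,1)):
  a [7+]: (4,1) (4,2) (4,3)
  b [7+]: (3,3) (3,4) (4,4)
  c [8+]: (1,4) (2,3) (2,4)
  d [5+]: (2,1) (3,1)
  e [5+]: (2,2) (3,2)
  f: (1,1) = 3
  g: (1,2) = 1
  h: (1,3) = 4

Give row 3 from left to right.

Cage f is a single given cell, leaving (1,1) = 3.
G is a freebie, so (1,2) = 1.
H is a freebie; hence (1,3) = 4.
Row 1 now contains 4, which forces (1,4) = 2.
Cage c needs sum 8; hence (2,3) = 2.
Cage c has sum 8, leaving (2,4) = 4.
Column 3 now contains 2, so (3,3) = 3.
Column 4 already has 4, leaving (3,4) = 1.
Column 3 now contains 2; hence (4,3) = 1.
Column 4 already has 1, which forces (4,4) = 3.
Row 2 now contains 4; hence (2,1) = 1.
2 is placed in row 2; hence (2,2) = 3.
Row 3 already has 1; hence (3,1) = 4.
3 is placed in row 3, so (3,2) = 2.
4 is placed in column 1; hence (4,1) = 2.
Column 2 already has 2, leaving (4,2) = 4.
Completed grid: 3 1 4 2 / 1 3 2 4 / 4 2 3 1 / 2 4 1 3.

4 2 3 1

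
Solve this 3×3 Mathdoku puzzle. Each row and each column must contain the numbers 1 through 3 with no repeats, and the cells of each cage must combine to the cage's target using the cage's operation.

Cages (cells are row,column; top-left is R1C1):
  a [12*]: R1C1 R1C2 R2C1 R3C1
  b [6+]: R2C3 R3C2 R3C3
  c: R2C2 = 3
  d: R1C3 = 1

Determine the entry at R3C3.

3

Cage a needs product 12, so R1C2 = 2.
Cage d is given, leaving R1C3 = 1.
C is a freebie, so R2C2 = 3.
Row 2 now contains 3, which forces R2C3 = 2.
3 is placed in column 2, so R3C2 = 1.
Column 3 already has 2, leaving R3C3 = 3.
1 is placed in row 1, which forces R1C1 = 3.
Row 2 now contains 2, so R2C1 = 1.
Row 3 already has 3; hence R3C1 = 2.
Filled in: 3 2 1 / 1 3 2 / 2 1 3.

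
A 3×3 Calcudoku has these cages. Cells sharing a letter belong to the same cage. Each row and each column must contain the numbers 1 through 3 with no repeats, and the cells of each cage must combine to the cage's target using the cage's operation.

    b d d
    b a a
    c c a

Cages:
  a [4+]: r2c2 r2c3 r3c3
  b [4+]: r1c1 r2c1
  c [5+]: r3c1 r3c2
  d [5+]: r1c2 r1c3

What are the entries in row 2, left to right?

3 1 2

The 3 cells of cage a must have sum 4, so r2c2 = 1.
Cage a needs sum 4, so r2c3 = 2.
The 3 cells of cage a must have sum 4, so r3c3 = 1.
The two cells of cage b must have sum 4, so r1c1 = 1.
Cage d's pair has sum 5; hence r1c2 = 2.
Column 3 already has 2, so r1c3 = 3.
Row 2 now contains 1, which forces r2c1 = 3.
3 is placed in column 1, which forces r3c1 = 2.
Column 2 now contains 2; hence r3c2 = 3.
Filled in: 1 2 3 / 3 1 2 / 2 3 1.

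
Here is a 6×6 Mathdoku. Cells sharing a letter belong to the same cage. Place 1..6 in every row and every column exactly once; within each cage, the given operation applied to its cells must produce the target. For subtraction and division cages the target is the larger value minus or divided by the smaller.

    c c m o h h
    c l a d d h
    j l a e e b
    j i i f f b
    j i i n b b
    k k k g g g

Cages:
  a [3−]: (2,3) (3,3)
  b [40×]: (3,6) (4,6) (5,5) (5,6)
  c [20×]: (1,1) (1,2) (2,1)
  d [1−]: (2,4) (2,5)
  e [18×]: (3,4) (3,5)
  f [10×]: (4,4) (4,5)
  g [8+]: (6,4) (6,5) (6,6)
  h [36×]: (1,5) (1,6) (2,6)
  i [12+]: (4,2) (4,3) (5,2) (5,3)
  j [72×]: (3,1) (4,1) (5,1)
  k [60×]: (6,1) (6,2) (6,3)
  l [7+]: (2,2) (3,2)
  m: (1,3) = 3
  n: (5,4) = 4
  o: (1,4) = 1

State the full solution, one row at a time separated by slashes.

Cage m is a single given cell; hence (1,3) = 3.
Cage o is a single given cell; hence (1,4) = 1.
Cage n is a single given cell, leaving (5,4) = 4.
Cage h has product 36, so (2,6) = 3.
Column 1 needs a 1, and only (2,1) is open for it.
In column 1, 2 can only go at (6,1), so (6,1) = 2.
Cage g has sum 8, leaving (6,4) = 3.
Column 4 now contains 3; hence (3,4) = 6.
The two cells of cage e must have product 18, leaving (3,5) = 3.
6 is placed in column 4; hence (2,4) = 5.
Row 3 now contains 3, which forces (3,1) = 4.
Column 4 already has 5; hence (4,4) = 2.
Row 4 already has 2; hence (4,5) = 5.
Column 1 now contains 4, so (1,1) = 5.
Cage c needs product 20, which forces (1,2) = 4.
Cage b has product 40, leaving (4,6) = 4.
4 is placed in column 6, so (6,6) = 1.
The 4 cells of cage b must have product 40, leaving (5,5) = 1.
Row 6 already has 1, so (6,5) = 4.
4 is placed in column 5, which forces (2,5) = 6.
Column 5 now contains 6; hence (1,5) = 2.
Cage h has product 36, so (1,6) = 6.
Row 2 now contains 6, leaving (2,2) = 2.
Row 2 already has 2; hence (2,3) = 4.
The two cells of cage l must have sum 7; hence (3,2) = 5.
Row 3 already has 5, which forces (3,3) = 1.
Row 3 already has 5, leaving (3,6) = 2.
Column 3 now contains 1, so (4,3) = 6.
Column 3 now contains 6, so (5,3) = 2.
2 is placed in column 6, leaving (5,6) = 5.
Column 2 already has 5, which forces (6,2) = 6.
Column 3 now contains 6, which forces (6,3) = 5.
6 is placed in row 4, so (4,1) = 3.
Cage i needs sum 12; hence (4,2) = 1.
Cage j has product 72, which forces (5,1) = 6.
Column 2 already has 6, leaving (5,2) = 3.

5 4 3 1 2 6 / 1 2 4 5 6 3 / 4 5 1 6 3 2 / 3 1 6 2 5 4 / 6 3 2 4 1 5 / 2 6 5 3 4 1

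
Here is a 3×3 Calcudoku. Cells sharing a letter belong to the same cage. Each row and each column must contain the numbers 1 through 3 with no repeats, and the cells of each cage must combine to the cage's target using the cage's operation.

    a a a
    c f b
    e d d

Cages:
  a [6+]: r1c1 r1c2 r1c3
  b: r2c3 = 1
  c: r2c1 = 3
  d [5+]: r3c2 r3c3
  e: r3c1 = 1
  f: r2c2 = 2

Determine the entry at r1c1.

C is a freebie, so r2c1 = 3.
Cage f is given, so r2c2 = 2.
Cage b is a single given cell; hence r2c3 = 1.
E is a freebie, so r3c1 = 1.
Column 2 now contains 2; hence r3c2 = 3.
Row 3 now contains 3, which forces r3c3 = 2.
1 is placed in column 1, leaving r1c1 = 2.
3 is placed in column 2, which forces r1c2 = 1.
2 is placed in column 3, which forces r1c3 = 3.
Completed grid: 2 1 3 / 3 2 1 / 1 3 2.

2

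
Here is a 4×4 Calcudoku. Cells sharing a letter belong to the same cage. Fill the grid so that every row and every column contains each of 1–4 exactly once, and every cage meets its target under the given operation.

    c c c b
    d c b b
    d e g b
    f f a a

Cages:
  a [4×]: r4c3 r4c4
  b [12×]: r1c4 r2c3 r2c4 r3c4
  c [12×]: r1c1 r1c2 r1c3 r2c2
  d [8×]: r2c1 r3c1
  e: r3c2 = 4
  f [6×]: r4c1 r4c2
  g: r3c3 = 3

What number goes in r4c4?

Cage e is a single given cell; hence r3c2 = 4.
G is a freebie, leaving r3c3 = 3.
The two cells of cage d must have product 8; hence r2c1 = 4.
Row 3 now contains 4; hence r3c1 = 2.
Row 3 already has 2, leaving r3c4 = 1.
Column 1 now contains 2; hence r4c1 = 3.
Row 4 already has 3, leaving r4c2 = 2.
Column 4 now contains 1, so r4c4 = 4.
Column 1 now contains 3, so r1c1 = 1.
The 4 cells of cage c must have product 12, which forces r1c2 = 3.
The 4 cells of cage c must have product 12, which forces r1c3 = 4.
Cage b needs product 12, leaving r1c4 = 2.
2 is placed in column 2; hence r2c2 = 1.
Cage b has product 12, so r2c3 = 2.
Column 4 now contains 1, so r2c4 = 3.
Row 4 already has 4; hence r4c3 = 1.
Completed grid: 1 3 4 2 / 4 1 2 3 / 2 4 3 1 / 3 2 1 4.

4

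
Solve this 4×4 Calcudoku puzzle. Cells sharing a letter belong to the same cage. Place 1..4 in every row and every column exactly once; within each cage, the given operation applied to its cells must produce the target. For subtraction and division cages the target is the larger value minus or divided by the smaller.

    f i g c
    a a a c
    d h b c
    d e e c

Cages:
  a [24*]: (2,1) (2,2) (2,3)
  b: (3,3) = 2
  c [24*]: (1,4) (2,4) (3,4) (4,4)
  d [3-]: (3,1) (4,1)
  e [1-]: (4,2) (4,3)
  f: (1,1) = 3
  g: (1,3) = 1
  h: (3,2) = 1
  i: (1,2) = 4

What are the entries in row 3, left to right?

4 1 2 3

F is a freebie, leaving (1,1) = 3.
I is a freebie, which forces (1,2) = 4.
Cage g is given, leaving (1,3) = 1.
1 is placed in row 1, leaving (1,4) = 2.
Cage h is given, leaving (3,2) = 1.
B is a freebie, leaving (3,3) = 2.
Row 3 already has 1, which forces (3,1) = 4.
Row 3 already has 4, leaving (3,4) = 3.
Cage d's pair has difference 3, so (4,1) = 1.
Row 4 already has 1, leaving (4,4) = 4.
Column 1 already has 4, leaving (2,1) = 2.
Cage a needs product 24, which forces (2,2) = 3.
Cage a has product 24, which forces (2,3) = 4.
Column 4 now contains 4; hence (2,4) = 1.
The two cells of cage e must have difference 1, leaving (4,2) = 2.
4 is placed in row 4, so (4,3) = 3.
The full grid is 3 4 1 2 / 2 3 4 1 / 4 1 2 3 / 1 2 3 4.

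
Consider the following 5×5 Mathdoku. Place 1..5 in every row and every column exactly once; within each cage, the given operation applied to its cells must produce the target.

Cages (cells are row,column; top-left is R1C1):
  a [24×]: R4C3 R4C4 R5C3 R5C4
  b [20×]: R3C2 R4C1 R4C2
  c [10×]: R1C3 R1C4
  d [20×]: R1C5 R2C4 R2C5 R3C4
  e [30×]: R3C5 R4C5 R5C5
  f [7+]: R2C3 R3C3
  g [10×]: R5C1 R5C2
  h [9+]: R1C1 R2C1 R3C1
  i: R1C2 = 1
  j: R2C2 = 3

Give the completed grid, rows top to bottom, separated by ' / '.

3 1 5 2 4 / 2 3 4 5 1 / 4 5 3 1 2 / 1 4 2 3 5 / 5 2 1 4 3

Cage i is given, which forces R1C2 = 1.
Cage j is given, leaving R2C2 = 3.
In row 1, 3 can only go at R1C1, so R1C1 = 3.
Row 1 needs a 4, and only R1C5 is open for it.
The 4 cells of cage d must have product 20; hence R2C4 = 5.
Cage d needs product 20; hence R2C5 = 1.
Cage d has product 20, leaving R3C4 = 1.
Cage c's pair has product 10, which forces R1C3 = 5.
5 is placed in column 4, leaving R1C4 = 2.
5 is placed in column 3, so R3C3 = 3.
The two cells of cage f must have sum 7, leaving R2C3 = 4.
4 is placed in row 2; hence R2C1 = 2.
Cage h has sum 9, leaving R3C1 = 4.
2 is placed in column 1, which forces R4C1 = 1.
Row 4 already has 1, leaving R4C3 = 2.
2 is placed in column 1; hence R5C1 = 5.
Row 5 now contains 5, leaving R5C2 = 2.
Column 3 already has 2, so R5C3 = 1.
2 is placed in row 5; hence R5C5 = 3.
2 is placed in column 2; hence R3C2 = 5.
Cage e needs product 30, leaving R3C5 = 2.
Cage b has product 20, so R4C2 = 4.
Cage a has product 24; hence R4C4 = 3.
Column 5 already has 3, which forces R4C5 = 5.
Row 5 now contains 3, so R5C4 = 4.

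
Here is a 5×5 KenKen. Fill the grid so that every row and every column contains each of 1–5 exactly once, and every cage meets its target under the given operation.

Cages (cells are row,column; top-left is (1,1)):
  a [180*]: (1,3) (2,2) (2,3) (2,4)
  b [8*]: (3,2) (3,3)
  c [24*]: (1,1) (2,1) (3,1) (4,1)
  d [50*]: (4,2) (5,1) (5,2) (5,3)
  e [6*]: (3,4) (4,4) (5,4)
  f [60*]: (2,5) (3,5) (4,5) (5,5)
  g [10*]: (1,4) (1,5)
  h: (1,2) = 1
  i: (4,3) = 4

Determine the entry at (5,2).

2

Cage h is given, leaving (1,2) = 1.
Cage a needs product 180, which forces (1,3) = 3.
Cage d has product 50; hence (4,2) = 5.
I is a freebie, which forces (4,3) = 4.
Column 2 already has 1; hence (5,2) = 2.
4 is placed in column 3; hence (2,3) = 5.
2 is placed in column 2; hence (3,2) = 4.
4 is placed in column 3, so (3,3) = 2.
5 is placed in column 3, leaving (5,3) = 1.
Row 5 now contains 1, which forces (5,4) = 3.
Column 2 already has 4, leaving (2,2) = 3.
Column 4 already has 3; hence (2,4) = 4.
Row 2 already has 4, which forces (2,5) = 1.
Column 4 already has 3, so (3,4) = 1.
The 3 cells of cage e must have product 6, so (4,4) = 2.
Column 5 now contains 1, so (4,5) = 3.
Row 5 now contains 1, which forces (5,1) = 5.
Row 5 now contains 5, leaving (5,5) = 4.
The 4 cells of cage c must have product 24; hence (1,1) = 4.
2 is placed in column 4, leaving (1,4) = 5.
Cage g needs two cells with product 10, so (1,5) = 2.
Row 2 now contains 1, which forces (2,1) = 2.
Row 3 already has 1, so (3,1) = 3.
Column 5 now contains 3, leaving (3,5) = 5.
3 is placed in row 4, so (4,1) = 1.
The full grid is 4 1 3 5 2 / 2 3 5 4 1 / 3 4 2 1 5 / 1 5 4 2 3 / 5 2 1 3 4.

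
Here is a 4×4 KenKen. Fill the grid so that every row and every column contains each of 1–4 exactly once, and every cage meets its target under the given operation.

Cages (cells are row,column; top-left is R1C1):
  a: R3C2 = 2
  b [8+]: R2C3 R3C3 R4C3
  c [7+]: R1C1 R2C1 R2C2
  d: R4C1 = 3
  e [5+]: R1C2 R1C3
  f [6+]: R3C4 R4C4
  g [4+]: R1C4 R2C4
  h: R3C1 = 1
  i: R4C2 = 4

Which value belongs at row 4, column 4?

2

Cage h is given, which forces R3C1 = 1.
Cage a is given, leaving R3C2 = 2.
Row 3 already has 2, which forces R3C4 = 4.
Cage d is given, leaving R4C1 = 3.
Cage i is given, leaving R4C2 = 4.
Row 4 now contains 4, leaving R4C3 = 1.
Column 4 already has 4, so R4C4 = 2.
Cage c needs sum 7; hence R2C2 = 1.
Cage b has sum 8, so R2C3 = 4.
Row 2 already has 1, so R2C4 = 3.
Row 3 already has 4, which forces R3C3 = 3.
Cage c has sum 7, which forces R1C1 = 4.
Column 2 already has 1, leaving R1C2 = 3.
Column 3 already has 4; hence R1C3 = 2.
Column 4 now contains 3, which forces R1C4 = 1.
Row 2 now contains 4, so R2C1 = 2.
Filled in: 4 3 2 1 / 2 1 4 3 / 1 2 3 4 / 3 4 1 2.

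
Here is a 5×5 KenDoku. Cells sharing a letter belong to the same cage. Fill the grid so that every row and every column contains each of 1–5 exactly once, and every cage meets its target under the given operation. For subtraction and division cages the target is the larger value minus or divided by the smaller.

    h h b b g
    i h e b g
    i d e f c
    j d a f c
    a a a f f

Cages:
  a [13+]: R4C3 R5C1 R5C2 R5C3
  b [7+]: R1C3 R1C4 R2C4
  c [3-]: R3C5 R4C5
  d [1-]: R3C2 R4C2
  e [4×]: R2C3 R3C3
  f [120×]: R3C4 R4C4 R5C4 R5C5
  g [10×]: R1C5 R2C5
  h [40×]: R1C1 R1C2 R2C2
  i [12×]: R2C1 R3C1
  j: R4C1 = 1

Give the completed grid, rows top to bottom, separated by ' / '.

2 4 3 1 5 / 4 5 1 3 2 / 3 2 4 5 1 / 1 3 5 2 4 / 5 1 2 4 3

J is a freebie; hence R4C1 = 1.
In column 5, 1 can only go at R3C5, so R3C5 = 1.
Cage e's pair has product 4, leaving R2C3 = 1.
Row 3 now contains 1, so R3C3 = 4.
Cage c's pair has difference 3, leaving R4C5 = 4.
The two cells of cage i must have product 12, so R2C1 = 4.
Row 3 now contains 4, so R3C1 = 3.
Row 3 now contains 3, leaving R3C2 = 2.
2 is placed in row 3; hence R3C4 = 5.
Column 2 now contains 2, which forces R4C2 = 3.
Row 4 now contains 3, leaving R4C4 = 2.
The 4 cells of cage f must have product 120; hence R5C4 = 4.
Cage h needs product 40, which forces R1C1 = 2.
The 3 cells of cage h must have product 40, which forces R1C2 = 4.
Cage b needs sum 7; hence R1C3 = 3.
Cage b has sum 7, so R1C4 = 1.
Row 1 now contains 2; hence R1C5 = 5.
Column 2 now contains 2, leaving R2C2 = 5.
2 is placed in column 4, which forces R2C4 = 3.
Column 5 now contains 5, which forces R2C5 = 2.
Row 4 already has 2, so R4C3 = 5.
Cage a needs sum 13; hence R5C1 = 5.
The 4 cells of cage a must have sum 13, leaving R5C2 = 1.
Cage a has sum 13, so R5C3 = 2.
The 4 cells of cage f must have product 120, leaving R5C5 = 3.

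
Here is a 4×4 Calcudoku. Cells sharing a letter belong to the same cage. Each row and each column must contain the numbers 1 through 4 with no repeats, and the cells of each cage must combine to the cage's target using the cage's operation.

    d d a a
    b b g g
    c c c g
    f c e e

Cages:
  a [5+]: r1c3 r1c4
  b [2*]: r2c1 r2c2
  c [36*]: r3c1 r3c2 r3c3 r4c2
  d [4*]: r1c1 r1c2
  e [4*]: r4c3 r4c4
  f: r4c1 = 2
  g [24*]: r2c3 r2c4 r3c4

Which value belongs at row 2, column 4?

4

Cage f is given, leaving r4c1 = 2.
The 4 cells of cage c must have product 36, which forces r4c2 = 3.
Column 1 now contains 2, leaving r2c1 = 1.
The two cells of cage b must have product 2, so r2c2 = 2.
1 is placed in column 1; hence r1c1 = 4.
The two cells of cage d must have product 4, which forces r1c2 = 1.
Column 1 now contains 4; hence r3c1 = 3.
Column 2 already has 1, so r3c2 = 4.
Row 3 now contains 4, which forces r3c3 = 1.
Cage g has product 24, which forces r3c4 = 2.
Column 3 now contains 1, leaving r4c3 = 4.
4 is placed in row 4, so r4c4 = 1.
Cage a needs two cells with sum 5, which forces r1c3 = 2.
Column 4 already has 2, so r1c4 = 3.
4 is placed in column 3, which forces r2c3 = 3.
Cage g has product 24, which forces r2c4 = 4.
Completed grid: 4 1 2 3 / 1 2 3 4 / 3 4 1 2 / 2 3 4 1.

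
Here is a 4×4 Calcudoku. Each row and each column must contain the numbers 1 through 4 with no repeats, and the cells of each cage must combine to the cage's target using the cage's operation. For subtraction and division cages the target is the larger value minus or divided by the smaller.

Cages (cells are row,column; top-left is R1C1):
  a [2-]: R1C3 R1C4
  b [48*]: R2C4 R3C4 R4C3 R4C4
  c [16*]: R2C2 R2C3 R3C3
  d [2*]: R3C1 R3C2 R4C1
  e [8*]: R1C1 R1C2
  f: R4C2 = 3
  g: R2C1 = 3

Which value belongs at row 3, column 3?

4

Cage g is a single given cell; hence R2C1 = 3.
Cage d has product 2, so R3C1 = 2.
The 3 cells of cage d must have product 2, leaving R3C2 = 1.
Row 3 already has 2, which forces R3C3 = 4.
4 is placed in row 3; hence R3C4 = 3.
Cage d needs product 2; hence R4C1 = 1.
Cage f is a single given cell, so R4C2 = 3.
Column 3 already has 4, so R4C3 = 2.
Row 4 now contains 1; hence R4C4 = 4.
Column 1 now contains 2, which forces R1C1 = 4.
The two cells of cage e must have product 8, leaving R1C2 = 2.
The two cells of cage a must have difference 2; hence R1C3 = 3.
Cage a needs two cells with difference 2; hence R1C4 = 1.
The 3 cells of cage c must have product 16; hence R2C2 = 4.
Column 3 already has 4; hence R2C3 = 1.
The 4 cells of cage b must have product 48; hence R2C4 = 2.
Filled in: 4 2 3 1 / 3 4 1 2 / 2 1 4 3 / 1 3 2 4.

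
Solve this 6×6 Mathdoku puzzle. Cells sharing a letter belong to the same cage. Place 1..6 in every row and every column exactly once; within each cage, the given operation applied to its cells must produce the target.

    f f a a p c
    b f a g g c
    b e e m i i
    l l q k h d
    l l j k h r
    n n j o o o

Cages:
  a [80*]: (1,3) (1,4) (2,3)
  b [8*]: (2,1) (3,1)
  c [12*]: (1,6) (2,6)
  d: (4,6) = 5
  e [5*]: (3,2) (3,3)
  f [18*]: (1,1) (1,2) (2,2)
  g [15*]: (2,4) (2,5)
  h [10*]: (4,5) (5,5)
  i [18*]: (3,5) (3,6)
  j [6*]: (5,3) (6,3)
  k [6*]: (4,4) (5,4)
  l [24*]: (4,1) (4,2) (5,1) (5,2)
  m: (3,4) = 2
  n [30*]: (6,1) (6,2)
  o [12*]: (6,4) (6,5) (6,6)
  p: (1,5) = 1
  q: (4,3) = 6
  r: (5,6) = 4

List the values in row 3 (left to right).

4 5 1 2 6 3

Cage a has product 80, leaving (1,3) = 5.
Cage a needs product 80; hence (1,4) = 4.
Cage p is given, leaving (1,5) = 1.
The 3 cells of cage a must have product 80, so (2,3) = 4.
5 is placed in column 3, so (3,3) = 1.
Cage m is a single given cell; hence (3,4) = 2.
Q is a freebie, which forces (4,3) = 6.
Cage d is given, so (4,6) = 5.
R is a freebie, leaving (5,6) = 4.
4 is placed in row 2, leaving (2,1) = 2.
Row 2 already has 2, which forces (2,6) = 6.
Row 3 now contains 2, so (3,1) = 4.
Row 3 now contains 1, so (3,2) = 5.
Column 6 already has 6, leaving (3,6) = 3.
Cage k needs two cells with product 6, so (4,4) = 1.
Row 4 already has 5; hence (4,5) = 2.
Cage k's pair has product 6, leaving (5,4) = 6.
The two cells of cage h must have product 10; hence (5,5) = 5.
Column 2 already has 5, so (6,2) = 6.
Column 4 already has 6, leaving (6,4) = 3.
6 is placed in row 6, leaving (6,5) = 4.
Column 6 already has 6, which forces (1,6) = 2.
Column 4 now contains 3, so (2,4) = 5.
5 is placed in column 5; hence (2,5) = 3.
3 is placed in row 3, leaving (3,5) = 6.
Row 4 now contains 1; hence (4,1) = 3.
The 4 cells of cage l must have product 24, which forces (4,2) = 4.
Cage l has product 24, leaving (5,1) = 1.
Cage l has product 24, leaving (5,2) = 2.
Cage j's pair has product 6, so (5,3) = 3.
6 is placed in row 6, which forces (6,1) = 5.
3 is placed in row 6, leaving (6,3) = 2.
Cage o has product 12, which forces (6,6) = 1.
3 is placed in column 1, leaving (1,1) = 6.
Row 1 already has 2, leaving (1,2) = 3.
Row 2 already has 3, which forces (2,2) = 1.
Filled in: 6 3 5 4 1 2 / 2 1 4 5 3 6 / 4 5 1 2 6 3 / 3 4 6 1 2 5 / 1 2 3 6 5 4 / 5 6 2 3 4 1.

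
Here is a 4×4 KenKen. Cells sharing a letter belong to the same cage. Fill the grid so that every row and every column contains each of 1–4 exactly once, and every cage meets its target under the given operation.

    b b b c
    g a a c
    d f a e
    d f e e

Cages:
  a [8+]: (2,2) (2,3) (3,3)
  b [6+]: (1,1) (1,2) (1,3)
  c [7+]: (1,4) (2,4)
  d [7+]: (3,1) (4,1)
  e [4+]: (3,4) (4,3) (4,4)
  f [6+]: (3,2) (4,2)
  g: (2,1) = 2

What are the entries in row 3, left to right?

4 2 3 1

Cage g is a single given cell, which forces (2,1) = 2.
The 3 cells of cage e must have sum 4, leaving (3,4) = 1.
The 3 cells of cage e must have sum 4, which forces (4,3) = 1.
Cage e needs sum 4; hence (4,4) = 2.
Cage a needs sum 8, leaving (2,2) = 1.
The two cells of cage f must have sum 6, which forces (3,2) = 2.
Row 4 now contains 2, leaving (4,2) = 4.
The 3 cells of cage b must have sum 6, which forces (1,1) = 1.
2 is placed in column 2, which forces (1,2) = 3.
The 3 cells of cage b must have sum 6, so (1,3) = 2.
3 is placed in row 1, which forces (1,4) = 4.
Column 4 now contains 4; hence (2,4) = 3.
Cage d's pair has sum 7, which forces (3,1) = 4.
Row 3 already has 4, leaving (3,3) = 3.
Row 4 now contains 4; hence (4,1) = 3.
3 is placed in row 2, which forces (2,3) = 4.
Filled in: 1 3 2 4 / 2 1 4 3 / 4 2 3 1 / 3 4 1 2.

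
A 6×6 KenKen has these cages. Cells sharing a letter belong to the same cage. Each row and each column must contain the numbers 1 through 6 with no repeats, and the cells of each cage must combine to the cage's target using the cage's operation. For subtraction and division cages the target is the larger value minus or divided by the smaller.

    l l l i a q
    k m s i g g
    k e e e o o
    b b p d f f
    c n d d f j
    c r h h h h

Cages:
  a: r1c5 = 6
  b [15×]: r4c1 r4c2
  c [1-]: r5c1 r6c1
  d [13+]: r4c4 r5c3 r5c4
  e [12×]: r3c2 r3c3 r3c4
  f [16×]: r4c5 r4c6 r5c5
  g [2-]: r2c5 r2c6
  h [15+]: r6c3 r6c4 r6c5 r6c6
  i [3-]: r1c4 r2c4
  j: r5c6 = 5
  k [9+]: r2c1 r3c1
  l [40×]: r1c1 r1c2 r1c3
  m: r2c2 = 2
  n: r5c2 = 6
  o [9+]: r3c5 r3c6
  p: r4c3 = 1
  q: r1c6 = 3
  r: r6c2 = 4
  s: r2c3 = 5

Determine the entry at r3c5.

Cage a is given, leaving r1c5 = 6.
Cage q is given, so r1c6 = 3.
Cage m is a single given cell, so r2c2 = 2.
S is a freebie; hence r2c3 = 5.
P is a freebie, so r4c3 = 1.
Row 4 now contains 1, leaving r4c5 = 4.
Row 4 already has 4, which forces r4c6 = 2.
N is a freebie, which forces r5c2 = 6.
Column 5 now contains 4, leaving r5c5 = 2.
Cage j is a single given cell, leaving r5c6 = 5.
Cage r is a single given cell, which forces r6c2 = 4.
Column 2 now contains 4, so r1c2 = 5.
Cage g needs two cells with difference 2; hence r2c5 = 3.
Cage g needs two cells with difference 2, so r2c6 = 1.
Column 5 already has 3, so r3c5 = 5.
Column 2 already has 5, leaving r4c2 = 3.
Cage d needs sum 13, which forces r4c4 = 6.
Column 5 now contains 5, leaving r6c5 = 1.
Column 6 already has 1, so r6c6 = 6.
Cage i's pair has difference 3, leaving r1c4 = 1.
Cage k's pair has sum 9, leaving r2c1 = 6.
Row 2 already has 1, so r2c4 = 4.
Cage k needs two cells with sum 9, so r3c1 = 3.
3 is placed in column 2, which forces r3c2 = 1.
Row 3 already has 3, which forces r3c4 = 2.
Column 6 already has 6, so r3c6 = 4.
Row 4 now contains 3, so r4c1 = 5.
4 is placed in column 4, which forces r5c4 = 3.
Column 1 already has 5, leaving r6c1 = 2.
6 is placed in row 6; hence r6c3 = 3.
The 4 cells of cage h must have sum 15, so r6c4 = 5.
Column 1 already has 2, so r1c1 = 4.
Cage l has product 40, so r1c3 = 2.
4 is placed in row 3, leaving r3c3 = 6.
The two cells of cage c must have difference 1, leaving r5c1 = 1.
3 is placed in row 5, so r5c3 = 4.
Completed grid: 4 5 2 1 6 3 / 6 2 5 4 3 1 / 3 1 6 2 5 4 / 5 3 1 6 4 2 / 1 6 4 3 2 5 / 2 4 3 5 1 6.

5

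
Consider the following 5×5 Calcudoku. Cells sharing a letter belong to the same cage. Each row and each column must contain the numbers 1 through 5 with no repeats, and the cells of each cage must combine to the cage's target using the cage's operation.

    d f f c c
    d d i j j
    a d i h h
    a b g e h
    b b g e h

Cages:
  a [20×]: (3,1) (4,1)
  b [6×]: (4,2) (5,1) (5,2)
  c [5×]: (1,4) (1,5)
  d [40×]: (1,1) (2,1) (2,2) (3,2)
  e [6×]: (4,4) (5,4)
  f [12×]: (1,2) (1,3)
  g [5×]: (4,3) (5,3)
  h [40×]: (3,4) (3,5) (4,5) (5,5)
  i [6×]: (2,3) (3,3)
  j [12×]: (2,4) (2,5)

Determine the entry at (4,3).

The only place for 2 in row 1 is (1,1).
In row 2, 2 can only go at (2,3), so (2,3) = 2.
2 is placed in column 3, leaving (3,3) = 3.
Cage f's pair has product 12; hence (1,2) = 3.
Column 3 now contains 3, leaving (1,3) = 4.
Cage b has product 6, which forces (5,1) = 3.
3 is placed in row 5, leaving (5,4) = 2.
Cage b has product 6, leaving (4,2) = 2.
Column 4 already has 2; hence (4,4) = 3.
Row 5 already has 2, leaving (5,2) = 1.
Row 5 already has 1; hence (5,3) = 5.
5 is placed in row 5, which forces (5,5) = 4.
Cage d needs product 40; hence (2,1) = 1.
Column 4 already has 3, leaving (2,4) = 4.
Column 5 now contains 4, leaving (2,5) = 3.
Cage h has product 40, so (3,5) = 2.
5 is placed in column 3; hence (4,3) = 1.
Row 4 already has 1, so (4,5) = 5.
The two cells of cage c must have product 5, so (1,4) = 5.
Column 5 already has 5, so (1,5) = 1.
4 is placed in row 2, which forces (2,2) = 5.
The two cells of cage a must have product 20, so (3,1) = 5.
The 4 cells of cage d must have product 40; hence (3,2) = 4.
Cage h needs product 40, which forces (3,4) = 1.
5 is placed in row 4; hence (4,1) = 4.
The full grid is 2 3 4 5 1 / 1 5 2 4 3 / 5 4 3 1 2 / 4 2 1 3 5 / 3 1 5 2 4.

1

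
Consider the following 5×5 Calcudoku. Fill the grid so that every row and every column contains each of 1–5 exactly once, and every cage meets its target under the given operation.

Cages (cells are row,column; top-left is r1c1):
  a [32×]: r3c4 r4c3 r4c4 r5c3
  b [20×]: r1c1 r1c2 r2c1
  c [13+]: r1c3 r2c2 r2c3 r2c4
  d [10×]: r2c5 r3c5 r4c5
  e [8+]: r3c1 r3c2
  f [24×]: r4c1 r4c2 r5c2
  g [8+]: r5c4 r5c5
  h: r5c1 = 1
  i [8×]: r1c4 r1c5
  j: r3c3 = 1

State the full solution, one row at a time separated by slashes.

5 1 3 2 4 / 4 2 5 3 1 / 3 5 1 4 2 / 2 3 4 1 5 / 1 4 2 5 3

Cage j is a single given cell, which forces r3c3 = 1.
Cage h is given, which forces r5c1 = 1.
Cage a needs product 32, so r3c4 = 4.
Cage a has product 32, leaving r4c4 = 1.
4 is placed in column 4; hence r1c4 = 2.
The two cells of cage i must have product 8, so r1c5 = 4.
The 3 cells of cage d must have product 10, so r2c5 = 1.
Row 1 now contains 4, leaving r1c1 = 5.
2 is placed in row 1, so r1c2 = 1.
Cage c has sum 13, which forces r1c3 = 3.
Cage b needs product 20, which forces r2c1 = 4.
Column 1 already has 5, which forces r3c1 = 3.
Row 3 already has 3; hence r3c2 = 5.
Row 3 already has 5, leaving r3c5 = 2.
3 is placed in column 1, leaving r4c1 = 2.
Row 4 already has 2, leaving r4c3 = 4.
Column 5 now contains 2, leaving r4c5 = 5.
Column 3 now contains 4, so r5c3 = 2.
5 is placed in column 5, which forces r5c5 = 3.
The 4 cells of cage c must have sum 13, so r2c2 = 2.
Column 3 already has 2, which forces r2c3 = 5.
The 4 cells of cage c must have sum 13; hence r2c4 = 3.
Row 4 now contains 4; hence r4c2 = 3.
Row 5 already has 3, which forces r5c2 = 4.
Row 5 already has 3, leaving r5c4 = 5.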